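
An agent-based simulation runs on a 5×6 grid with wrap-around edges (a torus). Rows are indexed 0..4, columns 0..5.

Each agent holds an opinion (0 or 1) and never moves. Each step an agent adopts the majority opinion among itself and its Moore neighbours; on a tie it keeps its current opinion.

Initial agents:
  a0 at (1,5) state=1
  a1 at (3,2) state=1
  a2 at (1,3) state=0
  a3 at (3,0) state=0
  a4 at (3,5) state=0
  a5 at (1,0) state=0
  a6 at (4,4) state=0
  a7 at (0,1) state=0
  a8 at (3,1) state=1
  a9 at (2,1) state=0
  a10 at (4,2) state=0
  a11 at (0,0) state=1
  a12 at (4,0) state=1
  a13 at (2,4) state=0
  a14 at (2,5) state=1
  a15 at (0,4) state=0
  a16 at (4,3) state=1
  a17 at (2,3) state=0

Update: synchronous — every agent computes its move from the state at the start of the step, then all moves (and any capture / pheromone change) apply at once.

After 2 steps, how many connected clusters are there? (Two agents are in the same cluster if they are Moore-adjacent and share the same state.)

t=1: a0@(1,5):1 a1@(3,2):1 a2@(1,3):0 a3@(3,0):0 a4@(3,5):0 a5@(1,0):0 a6@(4,4):0 a7@(0,1):0 a8@(3,1):1 a9@(2,1):0 a10@(4,2):1 a11@(0,0):1 a12@(4,0):1 a13@(2,4):0 a14@(2,5):0 a15@(0,4):0 a16@(4,3):0 a17@(2,3):0
t=2: a0@(1,5):0 a1@(3,2):1 a2@(1,3):0 a3@(3,0):0 a4@(3,5):0 a5@(1,0):0 a6@(4,4):0 a7@(0,1):1 a8@(3,1):1 a9@(2,1):0 a10@(4,2):1 a11@(0,0):1 a12@(4,0):1 a13@(2,4):0 a14@(2,5):0 a15@(0,4):0 a16@(4,3):0 a17@(2,3):0

2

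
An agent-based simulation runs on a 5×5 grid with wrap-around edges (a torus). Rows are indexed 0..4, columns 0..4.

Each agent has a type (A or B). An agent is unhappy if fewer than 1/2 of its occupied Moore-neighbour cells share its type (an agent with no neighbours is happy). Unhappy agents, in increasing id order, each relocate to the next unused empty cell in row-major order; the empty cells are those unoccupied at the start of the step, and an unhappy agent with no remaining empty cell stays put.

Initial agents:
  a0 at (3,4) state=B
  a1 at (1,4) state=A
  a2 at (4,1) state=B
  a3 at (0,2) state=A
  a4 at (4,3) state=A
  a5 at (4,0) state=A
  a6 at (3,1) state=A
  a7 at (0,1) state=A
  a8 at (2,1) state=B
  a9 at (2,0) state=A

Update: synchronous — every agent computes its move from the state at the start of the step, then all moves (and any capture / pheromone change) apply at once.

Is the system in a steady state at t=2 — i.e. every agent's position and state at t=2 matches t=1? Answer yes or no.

no

t=1: a0@(0,0):B a1@(1,4):A a2@(0,3):B a3@(0,2):A a4@(4,3):A a5@(4,0):A a6@(3,1):A a7@(0,1):A a8@(0,4):B a9@(2,0):A
t=2: a0@(1,0):B a1@(1,1):A a2@(1,2):B a3@(0,2):A a4@(1,3):A a5@(4,0):A a6@(3,1):A a7@(0,1):A a8@(2,1):B a9@(2,0):A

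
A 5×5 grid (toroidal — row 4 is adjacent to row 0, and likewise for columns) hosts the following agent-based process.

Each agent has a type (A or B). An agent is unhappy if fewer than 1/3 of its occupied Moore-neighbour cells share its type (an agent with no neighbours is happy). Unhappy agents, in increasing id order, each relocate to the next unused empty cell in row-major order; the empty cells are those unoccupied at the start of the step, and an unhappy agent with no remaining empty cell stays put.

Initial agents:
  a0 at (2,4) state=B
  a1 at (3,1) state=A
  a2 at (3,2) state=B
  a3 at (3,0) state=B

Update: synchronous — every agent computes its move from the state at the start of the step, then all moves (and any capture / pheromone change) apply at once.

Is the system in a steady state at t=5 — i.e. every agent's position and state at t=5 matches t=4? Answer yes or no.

no

t=1: a0@(2,4):B a1@(0,0):A a2@(0,1):B a3@(3,0):B
t=2: a0@(2,4):B a1@(0,2):A a2@(0,3):B a3@(3,0):B
t=3: a0@(2,4):B a1@(0,0):A a2@(0,1):B a3@(3,0):B
t=4: a0@(2,4):B a1@(0,2):A a2@(0,3):B a3@(3,0):B
t=5: a0@(2,4):B a1@(0,0):A a2@(0,1):B a3@(3,0):B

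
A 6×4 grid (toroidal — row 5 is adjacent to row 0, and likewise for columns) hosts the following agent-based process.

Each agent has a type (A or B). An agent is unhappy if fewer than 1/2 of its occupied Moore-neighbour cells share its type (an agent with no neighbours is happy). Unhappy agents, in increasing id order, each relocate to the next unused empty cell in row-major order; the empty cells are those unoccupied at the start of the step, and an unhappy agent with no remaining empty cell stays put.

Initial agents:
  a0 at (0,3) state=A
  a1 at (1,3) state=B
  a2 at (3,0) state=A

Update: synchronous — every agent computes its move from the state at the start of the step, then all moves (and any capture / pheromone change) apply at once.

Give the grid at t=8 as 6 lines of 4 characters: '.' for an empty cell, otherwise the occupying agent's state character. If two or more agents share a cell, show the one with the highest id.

..AB
....
....
A...
....
....

t=1: a0@(0,0):A a1@(0,1):B a2@(3,0):A
t=2: a0@(0,2):A a1@(0,3):B a2@(3,0):A
t=3: a0@(0,0):A a1@(0,1):B a2@(3,0):A
t=4: a0@(0,2):A a1@(0,3):B a2@(3,0):A
t=5: a0@(0,0):A a1@(0,1):B a2@(3,0):A
t=6: a0@(0,2):A a1@(0,3):B a2@(3,0):A
t=7: a0@(0,0):A a1@(0,1):B a2@(3,0):A
t=8: a0@(0,2):A a1@(0,3):B a2@(3,0):A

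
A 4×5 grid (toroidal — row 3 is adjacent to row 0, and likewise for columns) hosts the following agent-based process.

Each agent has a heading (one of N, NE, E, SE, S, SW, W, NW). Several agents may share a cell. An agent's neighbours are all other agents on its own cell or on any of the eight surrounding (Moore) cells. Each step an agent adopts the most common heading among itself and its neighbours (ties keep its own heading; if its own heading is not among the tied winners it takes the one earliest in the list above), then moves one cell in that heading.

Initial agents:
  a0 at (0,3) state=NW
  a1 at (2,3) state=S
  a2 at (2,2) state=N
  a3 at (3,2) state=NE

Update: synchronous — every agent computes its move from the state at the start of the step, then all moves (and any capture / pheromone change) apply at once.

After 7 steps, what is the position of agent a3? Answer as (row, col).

t=1: a0@(3,2):NW a1@(3,3):S a2@(1,2):N a3@(2,3):NE
t=2: a0@(2,1):NW a1@(0,3):S a2@(0,2):N a3@(1,4):NE
t=3: a0@(1,0):NW a1@(1,3):S a2@(3,2):N a3@(0,0):NE
t=4: a0@(0,4):NW a1@(2,3):S a2@(2,2):N a3@(3,1):NE
t=5: a0@(3,3):NW a1@(3,3):S a2@(1,2):N a3@(2,2):NE
t=6: a0@(2,2):NW a1@(0,3):S a2@(0,2):N a3@(1,3):NE
t=7: a0@(1,1):NW a1@(1,3):S a2@(3,2):N a3@(0,4):NE

(0, 4)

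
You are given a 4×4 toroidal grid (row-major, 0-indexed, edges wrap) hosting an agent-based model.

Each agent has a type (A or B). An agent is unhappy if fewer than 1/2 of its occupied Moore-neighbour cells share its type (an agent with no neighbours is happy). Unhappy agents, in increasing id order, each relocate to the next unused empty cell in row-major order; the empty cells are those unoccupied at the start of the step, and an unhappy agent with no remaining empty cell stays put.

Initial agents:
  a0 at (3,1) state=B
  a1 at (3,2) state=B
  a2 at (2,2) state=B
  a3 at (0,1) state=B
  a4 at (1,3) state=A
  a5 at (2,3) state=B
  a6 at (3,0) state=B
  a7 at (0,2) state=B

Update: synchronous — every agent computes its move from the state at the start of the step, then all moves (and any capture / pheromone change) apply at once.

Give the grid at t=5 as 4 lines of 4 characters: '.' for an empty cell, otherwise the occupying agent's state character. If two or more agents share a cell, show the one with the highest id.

t=1: a0@(3,1):B a1@(3,2):B a2@(2,2):B a3@(0,1):B a4@(0,0):A a5@(2,3):B a6@(3,0):B a7@(0,2):B
t=2: a0@(3,1):B a1@(3,2):B a2@(2,2):B a3@(0,1):B a4@(0,3):A a5@(2,3):B a6@(3,0):B a7@(0,2):B
t=3: a0@(3,1):B a1@(3,2):B a2@(2,2):B a3@(0,1):B a4@(0,0):A a5@(2,3):B a6@(3,0):B a7@(0,2):B
t=4: a0@(3,1):B a1@(3,2):B a2@(2,2):B a3@(0,1):B a4@(0,3):A a5@(2,3):B a6@(3,0):B a7@(0,2):B
t=5: a0@(3,1):B a1@(3,2):B a2@(2,2):B a3@(0,1):B a4@(0,0):A a5@(2,3):B a6@(3,0):B a7@(0,2):B

ABB.
....
..BB
BBB.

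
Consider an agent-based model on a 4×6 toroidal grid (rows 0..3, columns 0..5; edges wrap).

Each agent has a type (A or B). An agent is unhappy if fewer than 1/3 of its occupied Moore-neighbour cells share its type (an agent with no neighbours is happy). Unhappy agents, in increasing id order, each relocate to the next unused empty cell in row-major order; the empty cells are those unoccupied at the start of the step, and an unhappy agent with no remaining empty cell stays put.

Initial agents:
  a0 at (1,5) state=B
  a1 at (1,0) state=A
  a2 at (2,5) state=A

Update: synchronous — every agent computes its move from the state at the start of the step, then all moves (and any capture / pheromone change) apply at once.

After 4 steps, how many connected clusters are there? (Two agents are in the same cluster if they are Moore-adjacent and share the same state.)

t=1: a0@(0,0):B a1@(1,0):A a2@(2,5):A
t=2: a0@(0,1):B a1@(1,0):A a2@(2,5):A
t=3: a0@(0,0):B a1@(1,0):A a2@(2,5):A
t=4: a0@(0,1):B a1@(1,0):A a2@(2,5):A

2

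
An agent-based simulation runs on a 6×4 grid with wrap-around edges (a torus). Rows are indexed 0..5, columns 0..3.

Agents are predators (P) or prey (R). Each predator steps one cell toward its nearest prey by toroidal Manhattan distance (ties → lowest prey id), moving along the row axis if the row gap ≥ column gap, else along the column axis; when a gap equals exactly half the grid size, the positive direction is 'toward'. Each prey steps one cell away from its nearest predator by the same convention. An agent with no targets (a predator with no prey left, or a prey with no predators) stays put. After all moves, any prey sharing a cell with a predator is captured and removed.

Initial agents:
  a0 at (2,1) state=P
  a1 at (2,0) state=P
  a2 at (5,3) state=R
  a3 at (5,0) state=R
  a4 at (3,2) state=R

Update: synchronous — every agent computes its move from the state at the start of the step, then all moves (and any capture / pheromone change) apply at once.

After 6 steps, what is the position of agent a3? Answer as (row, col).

(3, 0)

t=1: a0@(3,1):P a1@(3,0):P a2@(4,3):R a3@(4,0):R a4@(4,2):R
t=2: a0@(4,1):P a1@(4,0):P a2@(5,3):R a3@(5,0):R a4@(5,2):R
t=3: a0@(5,1):P a1@(5,0):P a2@(0,3):R a3@(0,0):R a4@(0,2):R
t=4: a0@(0,1):P a1@(0,0):P a2@(1,3):R a3@(1,0):R a4@(1,2):R
t=5: a0@(1,1):P a1@(1,0):P a2@(2,3):R a3@(2,0):R a4@(2,2):R
t=6: a0@(2,1):P a1@(2,0):P a2@(3,3):R a3@(3,0):R a4@(3,2):R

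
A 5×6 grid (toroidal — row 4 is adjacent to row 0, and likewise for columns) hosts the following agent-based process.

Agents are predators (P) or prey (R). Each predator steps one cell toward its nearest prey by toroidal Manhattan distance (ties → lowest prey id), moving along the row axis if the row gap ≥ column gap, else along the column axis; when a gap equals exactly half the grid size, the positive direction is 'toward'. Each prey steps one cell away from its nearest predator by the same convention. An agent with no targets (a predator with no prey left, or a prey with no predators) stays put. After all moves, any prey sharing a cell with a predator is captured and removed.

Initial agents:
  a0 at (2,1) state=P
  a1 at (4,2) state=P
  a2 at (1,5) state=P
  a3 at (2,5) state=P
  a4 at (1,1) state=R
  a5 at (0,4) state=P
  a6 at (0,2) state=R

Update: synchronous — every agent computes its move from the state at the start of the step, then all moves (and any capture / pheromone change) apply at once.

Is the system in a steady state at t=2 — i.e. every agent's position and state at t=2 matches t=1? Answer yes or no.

no

t=1: a0@(1,1):P a1@(0,2):P a2@(1,0):P a3@(2,0):P a4@(0,1):R a5@(0,3):P a6@(1,2):R
t=2: a0@(0,1):P a1@(0,1):P a2@(0,0):P a3@(1,0):P a4@(4,1):R a5@(0,2):P a6@(1,3):R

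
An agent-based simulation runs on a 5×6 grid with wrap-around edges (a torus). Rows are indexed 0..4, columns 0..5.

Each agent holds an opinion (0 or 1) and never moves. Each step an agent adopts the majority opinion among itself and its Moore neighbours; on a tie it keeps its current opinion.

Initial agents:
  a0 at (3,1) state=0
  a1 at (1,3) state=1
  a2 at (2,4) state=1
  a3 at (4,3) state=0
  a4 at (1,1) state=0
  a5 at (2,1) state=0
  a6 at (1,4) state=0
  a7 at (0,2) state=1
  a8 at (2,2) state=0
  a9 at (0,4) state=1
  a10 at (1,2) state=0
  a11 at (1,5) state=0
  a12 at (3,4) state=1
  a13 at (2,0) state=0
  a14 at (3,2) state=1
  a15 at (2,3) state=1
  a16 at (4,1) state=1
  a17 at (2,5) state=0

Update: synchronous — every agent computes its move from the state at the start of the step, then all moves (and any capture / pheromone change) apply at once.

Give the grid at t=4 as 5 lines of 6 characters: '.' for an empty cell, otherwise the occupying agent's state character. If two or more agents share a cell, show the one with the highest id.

t=1: a0@(3,1):0 a1@(1,3):1 a2@(2,4):1 a3@(4,3):1 a4@(1,1):0 a5@(2,1):0 a6@(1,4):1 a7@(0,2):1 a8@(2,2):0 a9@(0,4):0 a10@(1,2):0 a11@(1,5):0 a12@(3,4):1 a13@(2,0):0 a14@(3,2):0 a15@(2,3):1 a16@(4,1):1 a17@(2,5):0
t=2: a0@(3,1):0 a1@(1,3):1 a2@(2,4):1 a3@(4,3):1 a4@(1,1):0 a5@(2,1):0 a6@(1,4):1 a7@(0,2):1 a8@(2,2):0 a9@(0,4):1 a10@(1,2):0 a11@(1,5):0 a12@(3,4):1 a13@(2,0):0 a14@(3,2):0 a15@(2,3):1 a16@(4,1):1 a17@(2,5):0
t=3: (unchanged — steady state)

..1.1.
.00110
000110
.00.1.
.1.1..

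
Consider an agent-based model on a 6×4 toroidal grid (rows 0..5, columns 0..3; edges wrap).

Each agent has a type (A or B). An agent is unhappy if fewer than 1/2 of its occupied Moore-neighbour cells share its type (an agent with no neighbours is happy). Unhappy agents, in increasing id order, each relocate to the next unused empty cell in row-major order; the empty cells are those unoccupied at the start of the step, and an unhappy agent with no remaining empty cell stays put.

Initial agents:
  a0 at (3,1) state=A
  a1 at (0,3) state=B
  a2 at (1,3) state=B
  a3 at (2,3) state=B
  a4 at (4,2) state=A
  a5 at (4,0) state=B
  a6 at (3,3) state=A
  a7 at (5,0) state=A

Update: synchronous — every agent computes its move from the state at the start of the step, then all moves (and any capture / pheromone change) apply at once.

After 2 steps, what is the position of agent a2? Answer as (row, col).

(1, 3)

t=1: a0@(3,1):A a1@(0,3):B a2@(1,3):B a3@(2,3):B a4@(4,2):A a5@(0,0):B a6@(0,1):A a7@(0,2):A
t=2: a0@(3,1):A a1@(0,3):B a2@(1,3):B a3@(2,3):B a4@(4,2):A a5@(0,0):B a6@(0,1):A a7@(1,0):A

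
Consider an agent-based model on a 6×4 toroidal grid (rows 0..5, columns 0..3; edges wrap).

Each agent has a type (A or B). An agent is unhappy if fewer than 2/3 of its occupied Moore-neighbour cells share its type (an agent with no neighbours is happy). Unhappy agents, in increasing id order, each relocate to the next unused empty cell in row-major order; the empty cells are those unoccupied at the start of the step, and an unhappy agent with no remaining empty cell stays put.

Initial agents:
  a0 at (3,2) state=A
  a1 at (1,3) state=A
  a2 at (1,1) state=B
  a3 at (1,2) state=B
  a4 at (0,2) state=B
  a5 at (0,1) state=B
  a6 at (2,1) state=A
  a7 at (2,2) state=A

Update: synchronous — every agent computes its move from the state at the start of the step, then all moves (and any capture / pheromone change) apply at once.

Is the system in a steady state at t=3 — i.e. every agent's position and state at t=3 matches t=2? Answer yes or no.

t=1: a0@(3,2):A a1@(0,0):A a2@(0,3):B a3@(1,0):B a4@(0,2):B a5@(0,1):B a6@(2,0):A a7@(2,3):A
t=2: a0@(3,2):A a1@(1,1):A a2@(0,3):B a3@(1,2):B a4@(0,2):B a5@(0,1):B a6@(1,3):A a7@(2,3):A
t=3: a0@(3,2):A a1@(0,0):A a2@(0,3):B a3@(1,0):B a4@(2,0):B a5@(0,1):B a6@(2,1):A a7@(2,3):A

no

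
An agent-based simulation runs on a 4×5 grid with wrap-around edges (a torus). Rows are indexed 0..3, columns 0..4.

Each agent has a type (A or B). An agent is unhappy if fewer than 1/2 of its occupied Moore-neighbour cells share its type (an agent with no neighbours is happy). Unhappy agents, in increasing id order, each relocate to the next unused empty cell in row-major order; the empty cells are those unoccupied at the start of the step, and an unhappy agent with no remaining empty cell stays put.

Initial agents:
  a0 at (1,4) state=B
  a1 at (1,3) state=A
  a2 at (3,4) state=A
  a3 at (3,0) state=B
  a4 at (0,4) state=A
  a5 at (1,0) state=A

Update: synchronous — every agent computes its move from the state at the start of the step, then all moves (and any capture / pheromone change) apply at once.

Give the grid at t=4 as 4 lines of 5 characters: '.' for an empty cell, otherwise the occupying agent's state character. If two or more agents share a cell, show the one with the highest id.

.BBAA
...A.
.....
....A

t=1: a0@(0,0):B a1@(1,3):A a2@(3,4):A a3@(0,1):B a4@(0,4):A a5@(1,0):A
t=2: a0@(0,2):B a1@(1,3):A a2@(3,4):A a3@(0,1):B a4@(0,4):A a5@(0,3):A
t=3: a0@(0,0):B a1@(1,3):A a2@(3,4):A a3@(0,1):B a4@(0,4):A a5@(0,3):A
t=4: a0@(0,2):B a1@(1,3):A a2@(3,4):A a3@(0,1):B a4@(0,4):A a5@(0,3):A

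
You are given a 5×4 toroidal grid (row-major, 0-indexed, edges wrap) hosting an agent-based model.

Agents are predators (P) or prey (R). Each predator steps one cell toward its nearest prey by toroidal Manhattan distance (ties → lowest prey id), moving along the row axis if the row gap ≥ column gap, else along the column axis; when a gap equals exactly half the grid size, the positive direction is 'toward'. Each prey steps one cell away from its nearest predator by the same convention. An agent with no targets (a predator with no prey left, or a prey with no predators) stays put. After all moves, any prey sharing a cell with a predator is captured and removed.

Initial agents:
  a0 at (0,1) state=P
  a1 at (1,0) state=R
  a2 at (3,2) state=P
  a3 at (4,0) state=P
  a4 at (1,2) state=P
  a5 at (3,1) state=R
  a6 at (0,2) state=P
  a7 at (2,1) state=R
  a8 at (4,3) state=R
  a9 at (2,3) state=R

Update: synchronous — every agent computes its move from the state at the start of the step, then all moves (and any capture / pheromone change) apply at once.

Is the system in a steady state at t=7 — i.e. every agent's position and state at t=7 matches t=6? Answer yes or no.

yes

t=1: a0@(1,1):P a1@(2,0):R a2@(3,1):P a3@(4,3):P a4@(1,3):P a5@(3,0):R a6@(4,2):P
t=2: a0@(2,1):P a2@(3,0):P a3@(3,3):P a4@(2,3):P a6@(4,3):P
t=3: (unchanged — steady state)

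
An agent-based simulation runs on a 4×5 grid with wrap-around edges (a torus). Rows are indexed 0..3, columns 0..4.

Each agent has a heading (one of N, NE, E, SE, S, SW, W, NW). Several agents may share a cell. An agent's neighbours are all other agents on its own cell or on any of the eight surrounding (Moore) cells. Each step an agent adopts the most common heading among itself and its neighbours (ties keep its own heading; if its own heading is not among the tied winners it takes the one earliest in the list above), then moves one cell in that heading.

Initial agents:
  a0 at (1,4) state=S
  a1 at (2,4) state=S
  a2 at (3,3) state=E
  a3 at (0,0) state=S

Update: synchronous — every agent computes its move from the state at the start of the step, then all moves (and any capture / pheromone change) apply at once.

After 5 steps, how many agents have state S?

t=1: a0@(2,4):S a1@(3,4):S a2@(3,4):E a3@(1,0):S
t=2: a0@(3,4):S a1@(0,4):S a2@(0,4):S a3@(2,0):S
t=3: a0@(0,4):S a1@(1,4):S a2@(1,4):S a3@(3,0):S
t=4: a0@(1,4):S a1@(2,4):S a2@(2,4):S a3@(0,0):S
t=5: a0@(2,4):S a1@(3,4):S a2@(3,4):S a3@(1,0):S

4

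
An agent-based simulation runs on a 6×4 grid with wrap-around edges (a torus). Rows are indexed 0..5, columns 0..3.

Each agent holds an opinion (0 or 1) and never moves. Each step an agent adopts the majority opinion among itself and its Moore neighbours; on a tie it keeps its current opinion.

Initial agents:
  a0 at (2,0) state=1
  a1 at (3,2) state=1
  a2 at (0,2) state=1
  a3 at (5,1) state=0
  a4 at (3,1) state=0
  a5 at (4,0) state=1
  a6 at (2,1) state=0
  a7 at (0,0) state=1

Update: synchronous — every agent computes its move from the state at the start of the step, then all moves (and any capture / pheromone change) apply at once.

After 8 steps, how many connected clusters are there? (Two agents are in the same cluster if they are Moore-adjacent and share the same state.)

t=1: a0@(2,0):0 a1@(3,2):0 a2@(0,2):1 a3@(5,1):1 a4@(3,1):1 a5@(4,0):0 a6@(2,1):0 a7@(0,0):1
t=2: a0@(2,0):0 a1@(3,2):0 a2@(0,2):1 a3@(5,1):1 a4@(3,1):0 a5@(4,0):1 a6@(2,1):0 a7@(0,0):1
t=3: (unchanged — steady state)

2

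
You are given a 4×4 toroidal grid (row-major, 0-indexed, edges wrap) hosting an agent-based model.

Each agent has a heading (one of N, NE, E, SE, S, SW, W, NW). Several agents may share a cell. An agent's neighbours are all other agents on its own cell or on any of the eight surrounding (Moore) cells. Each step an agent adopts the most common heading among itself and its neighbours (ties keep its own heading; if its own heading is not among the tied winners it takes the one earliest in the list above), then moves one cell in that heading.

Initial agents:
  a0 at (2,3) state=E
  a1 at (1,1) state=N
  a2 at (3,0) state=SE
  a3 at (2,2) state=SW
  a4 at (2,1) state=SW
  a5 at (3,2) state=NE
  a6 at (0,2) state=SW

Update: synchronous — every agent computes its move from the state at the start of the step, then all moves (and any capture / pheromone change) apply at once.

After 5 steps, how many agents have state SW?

7

t=1: a0@(2,0):E a1@(2,0):SW a2@(0,1):SE a3@(3,1):SW a4@(3,0):SW a5@(0,1):SW a6@(1,1):SW
t=2: a0@(3,3):SW a1@(3,3):SW a2@(1,0):SW a3@(0,0):SW a4@(0,3):SW a5@(1,0):SW a6@(2,0):SW
t=3: a0@(0,2):SW a1@(0,2):SW a2@(2,3):SW a3@(1,3):SW a4@(1,2):SW a5@(2,3):SW a6@(3,3):SW
t=4: a0@(1,1):SW a1@(1,1):SW a2@(3,2):SW a3@(2,2):SW a4@(2,1):SW a5@(3,2):SW a6@(0,2):SW
t=5: a0@(2,0):SW a1@(2,0):SW a2@(0,1):SW a3@(3,1):SW a4@(3,0):SW a5@(0,1):SW a6@(1,1):SW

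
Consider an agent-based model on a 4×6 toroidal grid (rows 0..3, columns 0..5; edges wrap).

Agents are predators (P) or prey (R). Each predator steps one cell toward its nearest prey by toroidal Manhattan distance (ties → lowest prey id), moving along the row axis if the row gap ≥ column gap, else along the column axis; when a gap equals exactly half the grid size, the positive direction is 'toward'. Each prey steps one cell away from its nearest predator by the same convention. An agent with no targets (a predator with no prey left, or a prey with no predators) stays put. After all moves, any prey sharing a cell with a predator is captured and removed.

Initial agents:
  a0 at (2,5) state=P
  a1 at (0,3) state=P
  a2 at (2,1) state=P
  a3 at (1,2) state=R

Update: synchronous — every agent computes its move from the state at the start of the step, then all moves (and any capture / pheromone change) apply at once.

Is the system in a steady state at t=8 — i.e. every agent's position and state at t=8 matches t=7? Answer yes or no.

yes

t=1: a0@(2,0):P a1@(1,3):P a2@(1,1):P a3@(2,2):R
t=2: a0@(2,1):P a1@(2,3):P a2@(2,1):P
t=3: (unchanged — steady state)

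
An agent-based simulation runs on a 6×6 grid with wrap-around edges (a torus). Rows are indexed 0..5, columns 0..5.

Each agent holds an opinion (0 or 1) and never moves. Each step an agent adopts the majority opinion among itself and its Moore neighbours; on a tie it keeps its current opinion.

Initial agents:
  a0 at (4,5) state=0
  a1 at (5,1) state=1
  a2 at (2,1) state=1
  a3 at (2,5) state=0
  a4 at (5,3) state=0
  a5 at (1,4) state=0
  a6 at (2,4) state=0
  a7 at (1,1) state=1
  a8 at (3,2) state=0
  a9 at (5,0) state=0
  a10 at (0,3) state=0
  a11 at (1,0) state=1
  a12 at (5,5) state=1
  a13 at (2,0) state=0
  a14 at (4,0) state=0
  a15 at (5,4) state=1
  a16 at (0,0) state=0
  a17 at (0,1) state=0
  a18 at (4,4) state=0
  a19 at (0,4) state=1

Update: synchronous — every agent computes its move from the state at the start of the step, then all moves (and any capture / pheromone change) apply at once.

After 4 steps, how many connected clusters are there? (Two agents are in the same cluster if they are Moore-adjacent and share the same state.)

3

t=1: a0@(4,5):0 a1@(5,1):0 a2@(2,1):1 a3@(2,5):0 a4@(5,3):0 a5@(1,4):0 a6@(2,4):0 a7@(1,1):1 a8@(3,2):0 a9@(5,0):0 a10@(0,3):0 a11@(1,0):0 a12@(5,5):0 a13@(2,0):1 a14@(4,0):0 a15@(5,4):0 a16@(0,0):1 a17@(0,1):0 a18@(4,4):0 a19@(0,4):1
t=2: a0@(4,5):0 a1@(5,1):0 a2@(2,1):1 a3@(2,5):0 a4@(5,3):0 a5@(1,4):0 a6@(2,4):0 a7@(1,1):1 a8@(3,2):0 a9@(5,0):0 a10@(0,3):0 a11@(1,0):1 a12@(5,5):0 a13@(2,0):1 a14@(4,0):0 a15@(5,4):0 a16@(0,0):0 a17@(0,1):0 a18@(4,4):0 a19@(0,4):0
t=3: (unchanged — steady state)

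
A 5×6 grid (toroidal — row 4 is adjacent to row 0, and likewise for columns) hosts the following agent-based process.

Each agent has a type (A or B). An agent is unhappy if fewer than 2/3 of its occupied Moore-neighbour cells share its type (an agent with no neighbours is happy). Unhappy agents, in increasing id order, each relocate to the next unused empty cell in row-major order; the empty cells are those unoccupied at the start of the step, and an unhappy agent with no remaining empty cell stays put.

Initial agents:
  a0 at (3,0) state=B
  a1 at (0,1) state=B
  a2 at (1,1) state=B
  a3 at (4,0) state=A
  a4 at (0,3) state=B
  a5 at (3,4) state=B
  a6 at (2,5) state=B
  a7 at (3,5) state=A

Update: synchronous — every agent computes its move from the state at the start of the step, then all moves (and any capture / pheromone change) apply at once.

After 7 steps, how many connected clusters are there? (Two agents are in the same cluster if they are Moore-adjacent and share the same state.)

2

t=1: a0@(0,0):B a1@(0,2):B a2@(1,1):B a3@(0,4):A a4@(0,3):B a5@(0,5):B a6@(2,5):B a7@(1,0):A
t=2: a0@(0,0):B a1@(0,2):B a2@(1,1):B a3@(0,1):A a4@(1,2):B a5@(1,3):B a6@(1,4):B a7@(1,5):A
t=3: a0@(0,3):B a1@(0,2):B a2@(1,1):B a3@(0,4):A a4@(1,2):B a5@(1,3):B a6@(0,5):B a7@(1,0):A
t=4: a0@(0,3):B a1@(0,2):B a2@(1,1):B a3@(0,0):A a4@(1,2):B a5@(1,3):B a6@(0,1):B a7@(1,4):A
t=5: a0@(0,3):B a1@(0,2):B a2@(1,1):B a3@(0,4):A a4@(1,2):B a5@(1,3):B a6@(0,1):B a7@(0,5):A
t=6: a0@(0,3):B a1@(0,2):B a2@(1,1):B a3@(0,0):A a4@(1,2):B a5@(1,3):B a6@(0,1):B a7@(0,5):A
t=7: a0@(0,3):B a1@(0,2):B a2@(1,1):B a3@(0,4):A a4@(1,2):B a5@(1,3):B a6@(0,1):B a7@(0,5):A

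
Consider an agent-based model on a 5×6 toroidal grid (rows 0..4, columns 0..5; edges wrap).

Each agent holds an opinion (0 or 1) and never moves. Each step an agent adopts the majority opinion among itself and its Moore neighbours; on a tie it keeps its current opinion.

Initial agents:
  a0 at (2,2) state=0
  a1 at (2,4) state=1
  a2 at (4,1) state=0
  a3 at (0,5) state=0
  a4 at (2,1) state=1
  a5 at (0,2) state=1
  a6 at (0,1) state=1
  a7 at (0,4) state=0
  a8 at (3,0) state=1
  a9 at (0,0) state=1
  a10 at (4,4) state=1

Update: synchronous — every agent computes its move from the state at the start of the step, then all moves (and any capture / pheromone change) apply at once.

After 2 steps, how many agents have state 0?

4

t=1: a0@(2,2):0 a1@(2,4):1 a2@(4,1):1 a3@(0,5):0 a4@(2,1):1 a5@(0,2):1 a6@(0,1):1 a7@(0,4):0 a8@(3,0):1 a9@(0,0):1 a10@(4,4):0
t=2: (unchanged — steady state)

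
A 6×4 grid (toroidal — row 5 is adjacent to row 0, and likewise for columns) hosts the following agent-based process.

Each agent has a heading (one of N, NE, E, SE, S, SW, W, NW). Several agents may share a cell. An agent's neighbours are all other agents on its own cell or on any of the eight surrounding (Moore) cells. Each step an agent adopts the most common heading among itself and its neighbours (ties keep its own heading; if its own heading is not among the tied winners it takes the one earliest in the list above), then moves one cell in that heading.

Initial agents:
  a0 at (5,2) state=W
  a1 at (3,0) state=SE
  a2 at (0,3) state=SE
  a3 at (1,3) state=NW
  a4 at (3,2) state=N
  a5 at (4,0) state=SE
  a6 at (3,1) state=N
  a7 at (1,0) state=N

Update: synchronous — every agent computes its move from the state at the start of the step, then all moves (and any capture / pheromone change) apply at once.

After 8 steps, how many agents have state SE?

t=1: a0@(5,1):W a1@(4,1):SE a2@(1,0):SE a3@(0,2):NW a4@(2,2):N a5@(5,1):SE a6@(2,1):N a7@(0,0):N
t=2: a0@(0,2):SE a1@(5,2):SE a2@(0,0):N a3@(5,1):NW a4@(1,2):N a5@(0,2):SE a6@(1,1):N a7@(1,1):SE
t=3: a0@(1,3):SE a1@(0,3):SE a2@(5,0):N a3@(0,2):SE a4@(2,3):SE a5@(1,3):SE a6@(0,1):N a7@(2,2):SE
t=4: a0@(2,0):SE a1@(1,0):SE a2@(4,0):N a3@(1,3):SE a4@(3,0):SE a5@(2,0):SE a6@(5,1):N a7@(3,3):SE
t=5: a0@(3,1):SE a1@(2,1):SE a2@(3,0):N a3@(2,0):SE a4@(4,1):SE a5@(3,1):SE a6@(4,1):N a7@(4,0):SE
t=6: a0@(4,2):SE a1@(3,2):SE a2@(4,1):SE a3@(3,1):SE a4@(5,2):SE a5@(4,2):SE a6@(5,2):SE a7@(5,1):SE
t=7: a0@(5,3):SE a1@(4,3):SE a2@(5,2):SE a3@(4,2):SE a4@(0,3):SE a5@(5,3):SE a6@(0,3):SE a7@(0,2):SE
t=8: a0@(0,0):SE a1@(5,0):SE a2@(0,3):SE a3@(5,3):SE a4@(1,0):SE a5@(0,0):SE a6@(1,0):SE a7@(1,3):SE

8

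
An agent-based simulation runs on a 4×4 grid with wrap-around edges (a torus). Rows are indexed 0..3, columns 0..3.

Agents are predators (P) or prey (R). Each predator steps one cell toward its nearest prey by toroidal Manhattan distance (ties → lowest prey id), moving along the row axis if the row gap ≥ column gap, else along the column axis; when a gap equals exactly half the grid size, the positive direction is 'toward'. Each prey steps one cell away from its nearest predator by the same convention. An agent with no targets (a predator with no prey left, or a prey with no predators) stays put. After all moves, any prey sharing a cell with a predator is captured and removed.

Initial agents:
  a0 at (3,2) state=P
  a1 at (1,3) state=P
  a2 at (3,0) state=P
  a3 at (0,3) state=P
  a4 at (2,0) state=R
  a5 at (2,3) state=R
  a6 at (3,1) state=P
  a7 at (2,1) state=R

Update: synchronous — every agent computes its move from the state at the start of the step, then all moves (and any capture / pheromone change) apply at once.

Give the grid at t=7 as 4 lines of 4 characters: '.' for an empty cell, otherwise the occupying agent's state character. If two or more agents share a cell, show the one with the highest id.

t=1: a0@(2,2):P a1@(2,3):P a2@(2,0):P a3@(1,3):P a4@(1,0):R a5@(3,3):R a6@(2,1):P a7@(1,1):R
t=2: a0@(3,2):P a1@(3,3):P a2@(1,0):P a3@(1,0):P a4@(0,0):R a5@(0,3):R a6@(1,1):P a7@(0,1):R
t=3: a0@(0,2):P a1@(0,3):P a2@(0,0):P a3@(0,0):P a4@(3,0):R a5@(1,3):R a6@(0,1):P a7@(3,1):R
t=4: a0@(1,2):P a1@(1,3):P a2@(3,0):P a3@(3,0):P a4@(2,0):R a5@(2,3):R a6@(3,1):P a7@(2,1):R
t=5: a0@(2,2):P a1@(2,3):P a2@(2,0):P a3@(2,0):P a4@(1,0):R a5@(3,3):R a6@(2,1):P a7@(1,1):R
t=6: a0@(3,2):P a1@(3,3):P a2@(1,0):P a3@(1,0):P a4@(0,0):R a5@(0,3):R a6@(1,1):P a7@(0,1):R
t=7: a0@(0,2):P a1@(0,3):P a2@(0,0):P a3@(0,0):P a4@(3,0):R a5@(1,3):R a6@(0,1):P a7@(3,1):R

PPPP
...R
....
RR..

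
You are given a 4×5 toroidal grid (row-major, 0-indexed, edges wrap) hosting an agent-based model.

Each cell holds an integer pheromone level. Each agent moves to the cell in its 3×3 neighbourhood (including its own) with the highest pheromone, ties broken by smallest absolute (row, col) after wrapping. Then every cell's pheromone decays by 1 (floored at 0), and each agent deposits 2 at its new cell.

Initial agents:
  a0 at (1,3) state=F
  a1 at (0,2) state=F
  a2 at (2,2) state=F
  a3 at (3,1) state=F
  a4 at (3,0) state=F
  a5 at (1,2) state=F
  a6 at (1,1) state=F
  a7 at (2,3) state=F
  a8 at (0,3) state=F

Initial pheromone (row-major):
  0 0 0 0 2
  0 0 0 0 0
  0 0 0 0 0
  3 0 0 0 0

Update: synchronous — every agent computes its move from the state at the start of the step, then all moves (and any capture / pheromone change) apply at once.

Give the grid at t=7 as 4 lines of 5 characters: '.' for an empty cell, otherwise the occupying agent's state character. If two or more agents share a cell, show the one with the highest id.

t=1: a0@(0,4) a1@(0,1) a2@(1,1) a3@(3,0) a4@(3,0) a5@(0,1) a6@(0,0) a7@(1,2) a8@(0,4) | pheromone: 2 4 0 0 5 / 0 2 2 0 0 / 0 0 0 0 0 / 6 0 0 0 0
t=2: a0@(3,0) a1@(3,0) a2@(0,1) a3@(3,0) a4@(3,0) a5@(3,0) a6@(3,0) a7@(0,1) a8@(3,0) | pheromone: 1 7 0 0 4 / 0 1 1 0 0 / 0 0 0 0 0 / 19 0 0 0 0
t=3: a0@(3,0) a1@(3,0) a2@(3,0) a3@(3,0) a4@(3,0) a5@(3,0) a6@(3,0) a7@(3,0) a8@(3,0) | pheromone: 0 6 0 0 3 / 0 0 0 0 0 / 0 0 0 0 0 / 36 0 0 0 0
t=4: a0@(3,0) a1@(3,0) a2@(3,0) a3@(3,0) a4@(3,0) a5@(3,0) a6@(3,0) a7@(3,0) a8@(3,0) | pheromone: 0 5 0 0 2 / 0 0 0 0 0 / 0 0 0 0 0 / 53 0 0 0 0
t=5: a0@(3,0) a1@(3,0) a2@(3,0) a3@(3,0) a4@(3,0) a5@(3,0) a6@(3,0) a7@(3,0) a8@(3,0) | pheromone: 0 4 0 0 1 / 0 0 0 0 0 / 0 0 0 0 0 / 70 0 0 0 0
t=6: a0@(3,0) a1@(3,0) a2@(3,0) a3@(3,0) a4@(3,0) a5@(3,0) a6@(3,0) a7@(3,0) a8@(3,0) | pheromone: 0 3 0 0 0 / 0 0 0 0 0 / 0 0 0 0 0 / 87 0 0 0 0
t=7: a0@(3,0) a1@(3,0) a2@(3,0) a3@(3,0) a4@(3,0) a5@(3,0) a6@(3,0) a7@(3,0) a8@(3,0) | pheromone: 0 2 0 0 0 / 0 0 0 0 0 / 0 0 0 0 0 / 104 0 0 0 0

.....
.....
.....
F....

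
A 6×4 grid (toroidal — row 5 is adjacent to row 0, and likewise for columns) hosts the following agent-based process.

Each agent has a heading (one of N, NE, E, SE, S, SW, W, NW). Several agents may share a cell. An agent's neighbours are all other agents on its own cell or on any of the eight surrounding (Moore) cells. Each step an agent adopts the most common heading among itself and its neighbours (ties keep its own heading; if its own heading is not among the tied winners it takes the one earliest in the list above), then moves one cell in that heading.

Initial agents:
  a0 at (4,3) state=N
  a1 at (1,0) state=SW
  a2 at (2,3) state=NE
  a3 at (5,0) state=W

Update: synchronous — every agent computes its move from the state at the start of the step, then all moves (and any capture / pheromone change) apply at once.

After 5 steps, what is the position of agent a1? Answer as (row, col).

(0, 3)

t=1: a0@(3,3):N a1@(2,3):SW a2@(1,0):NE a3@(5,3):W
t=2: a0@(2,3):N a1@(3,2):SW a2@(0,1):NE a3@(5,2):W
t=3: a0@(1,3):N a1@(4,1):SW a2@(5,2):NE a3@(5,1):W
t=4: a0@(0,3):N a1@(5,0):SW a2@(4,3):NE a3@(5,0):W
t=5: a0@(5,3):N a1@(0,3):SW a2@(3,0):NE a3@(5,3):W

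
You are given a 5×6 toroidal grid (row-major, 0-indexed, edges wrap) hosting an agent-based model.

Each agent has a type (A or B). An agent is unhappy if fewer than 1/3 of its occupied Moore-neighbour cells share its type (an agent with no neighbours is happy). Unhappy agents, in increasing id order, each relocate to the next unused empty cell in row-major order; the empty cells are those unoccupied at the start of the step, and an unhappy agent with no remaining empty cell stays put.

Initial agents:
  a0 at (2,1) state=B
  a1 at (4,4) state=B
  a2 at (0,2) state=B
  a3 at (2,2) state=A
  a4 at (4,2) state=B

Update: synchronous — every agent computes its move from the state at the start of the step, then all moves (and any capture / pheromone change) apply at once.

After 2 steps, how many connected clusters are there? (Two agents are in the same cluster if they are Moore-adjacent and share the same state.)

t=1: a0@(0,0):B a1@(4,4):B a2@(0,2):B a3@(0,1):A a4@(4,2):B
t=2: a0@(0,3):B a1@(4,4):B a2@(0,2):B a3@(0,4):A a4@(4,2):B

2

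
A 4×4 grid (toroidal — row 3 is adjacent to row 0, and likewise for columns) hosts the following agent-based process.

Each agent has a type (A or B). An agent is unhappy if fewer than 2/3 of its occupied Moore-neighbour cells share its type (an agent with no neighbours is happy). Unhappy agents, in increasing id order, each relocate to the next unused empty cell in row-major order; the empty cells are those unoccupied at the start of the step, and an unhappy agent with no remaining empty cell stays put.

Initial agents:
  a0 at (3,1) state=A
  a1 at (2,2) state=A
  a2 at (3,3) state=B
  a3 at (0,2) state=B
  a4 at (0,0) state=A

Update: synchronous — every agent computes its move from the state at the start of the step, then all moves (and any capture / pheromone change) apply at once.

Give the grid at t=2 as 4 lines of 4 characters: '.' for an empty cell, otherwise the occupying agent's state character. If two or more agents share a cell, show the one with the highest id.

t=1: a0@(3,1):A a1@(0,1):A a2@(0,3):B a3@(1,0):B a4@(1,1):A
t=2: a0@(3,1):A a1@(0,1):A a2@(0,3):B a3@(0,0):B a4@(0,2):A

BAAB
....
....
.A..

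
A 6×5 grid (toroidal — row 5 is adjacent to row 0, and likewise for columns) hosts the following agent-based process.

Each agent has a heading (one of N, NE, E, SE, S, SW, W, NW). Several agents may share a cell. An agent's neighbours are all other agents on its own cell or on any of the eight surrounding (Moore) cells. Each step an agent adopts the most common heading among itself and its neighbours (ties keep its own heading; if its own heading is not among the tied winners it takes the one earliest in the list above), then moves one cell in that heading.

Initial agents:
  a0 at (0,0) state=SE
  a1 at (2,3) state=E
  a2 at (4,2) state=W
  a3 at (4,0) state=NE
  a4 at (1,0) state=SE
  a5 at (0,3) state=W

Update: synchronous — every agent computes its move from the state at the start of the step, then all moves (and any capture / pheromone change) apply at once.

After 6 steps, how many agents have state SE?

t=1: a0@(1,1):SE a1@(2,4):E a2@(4,1):W a3@(3,1):NE a4@(2,1):SE a5@(0,2):W
t=2: a0@(2,2):SE a1@(2,0):E a2@(4,0):W a3@(2,2):NE a4@(3,2):SE a5@(0,1):W
t=3: a0@(3,3):SE a1@(2,1):E a2@(4,4):W a3@(3,3):SE a4@(4,3):SE a5@(0,0):W
t=4: a0@(4,4):SE a1@(2,2):E a2@(5,0):SE a3@(4,4):SE a4@(5,4):SE a5@(0,4):W
t=5: a0@(5,0):SE a1@(2,3):E a2@(0,1):SE a3@(5,0):SE a4@(0,0):SE a5@(1,0):SE
t=6: a0@(0,1):SE a1@(2,4):E a2@(1,2):SE a3@(0,1):SE a4@(1,1):SE a5@(2,1):SE

5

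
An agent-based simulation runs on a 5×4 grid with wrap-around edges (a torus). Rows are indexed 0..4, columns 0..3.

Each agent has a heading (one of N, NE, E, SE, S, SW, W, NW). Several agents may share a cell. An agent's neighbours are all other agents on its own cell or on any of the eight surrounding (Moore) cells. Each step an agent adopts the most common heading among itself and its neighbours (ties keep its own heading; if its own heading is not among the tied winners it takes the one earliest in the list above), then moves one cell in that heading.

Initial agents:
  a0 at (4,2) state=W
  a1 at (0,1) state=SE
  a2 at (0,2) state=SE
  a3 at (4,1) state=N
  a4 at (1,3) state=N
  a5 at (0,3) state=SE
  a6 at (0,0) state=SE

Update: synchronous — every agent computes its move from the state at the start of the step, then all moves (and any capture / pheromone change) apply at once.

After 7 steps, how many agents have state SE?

7

t=1: a0@(0,3):SE a1@(1,2):SE a2@(1,3):SE a3@(0,2):SE a4@(2,0):SE a5@(1,0):SE a6@(1,1):SE
t=2: a0@(1,0):SE a1@(2,3):SE a2@(2,0):SE a3@(1,3):SE a4@(3,1):SE a5@(2,1):SE a6@(2,2):SE
t=3: a0@(2,1):SE a1@(3,0):SE a2@(3,1):SE a3@(2,0):SE a4@(4,2):SE a5@(3,2):SE a6@(3,3):SE
t=4: a0@(3,2):SE a1@(4,1):SE a2@(4,2):SE a3@(3,1):SE a4@(0,3):SE a5@(4,3):SE a6@(4,0):SE
t=5: a0@(4,3):SE a1@(0,2):SE a2@(0,3):SE a3@(4,2):SE a4@(1,0):SE a5@(0,0):SE a6@(0,1):SE
t=6: a0@(0,0):SE a1@(1,3):SE a2@(1,0):SE a3@(0,3):SE a4@(2,1):SE a5@(1,1):SE a6@(1,2):SE
t=7: a0@(1,1):SE a1@(2,0):SE a2@(2,1):SE a3@(1,0):SE a4@(3,2):SE a5@(2,2):SE a6@(2,3):SE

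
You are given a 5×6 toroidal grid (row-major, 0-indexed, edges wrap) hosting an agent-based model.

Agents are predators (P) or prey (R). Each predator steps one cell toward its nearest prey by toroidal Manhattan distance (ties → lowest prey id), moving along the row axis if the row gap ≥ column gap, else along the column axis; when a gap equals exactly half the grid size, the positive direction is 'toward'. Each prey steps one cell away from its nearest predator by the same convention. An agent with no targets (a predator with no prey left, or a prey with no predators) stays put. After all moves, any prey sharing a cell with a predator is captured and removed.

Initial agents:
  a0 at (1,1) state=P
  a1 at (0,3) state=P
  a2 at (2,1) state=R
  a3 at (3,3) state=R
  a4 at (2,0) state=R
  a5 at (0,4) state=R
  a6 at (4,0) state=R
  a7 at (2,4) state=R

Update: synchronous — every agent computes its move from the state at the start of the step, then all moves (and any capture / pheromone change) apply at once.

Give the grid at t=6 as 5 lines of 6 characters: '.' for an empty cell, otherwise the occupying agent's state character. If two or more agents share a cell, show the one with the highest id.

t=1: a0@(2,1):P a1@(0,4):P a2@(3,1):R a3@(2,3):R a4@(3,0):R a5@(0,5):R a6@(3,0):R a7@(3,4):R
t=2: a0@(3,1):P a1@(0,5):P a2@(4,1):R a3@(2,4):R a4@(4,0):R a5@(0,0):R a6@(4,0):R a7@(2,4):R
t=3: a0@(4,1):P a1@(0,0):P a2@(0,1):R a3@(3,4):R a5@(0,1):R a7@(3,4):R
t=4: a0@(0,1):P a1@(0,1):P a2@(1,1):R a3@(3,3):R a5@(1,1):R a7@(3,3):R
t=5: a0@(1,1):P a1@(1,1):P a2@(2,1):R a3@(2,3):R a5@(2,1):R a7@(2,3):R
t=6: a0@(2,1):P a1@(2,1):P a2@(3,1):R a3@(2,4):R a5@(3,1):R a7@(2,4):R

......
......
.P..R.
.R....
......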